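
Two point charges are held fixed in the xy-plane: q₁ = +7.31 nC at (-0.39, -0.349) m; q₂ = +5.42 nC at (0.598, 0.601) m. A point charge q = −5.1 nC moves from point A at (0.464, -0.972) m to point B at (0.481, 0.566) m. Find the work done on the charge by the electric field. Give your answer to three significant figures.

The work done by the electric force is W_field = −ΔU = −q(V_B − V_A) = q(V_A − V_B).
At A: distances to the source charges are 1.06 m, 1.58 m; V_A = Σ kqᵢ/rᵢ = 93.0 V.
At B: distances to the source charges are 1.26 m, 0.122 m; V_B = Σ kqᵢ/rᵢ = 451 V.
ΔV = V_B − V_A = 358 V.
W_field = −qΔV = −(-5.10×10⁻⁹ C)(358 V) = 1.83×10⁻⁶ J.

1.83×10⁻⁶ J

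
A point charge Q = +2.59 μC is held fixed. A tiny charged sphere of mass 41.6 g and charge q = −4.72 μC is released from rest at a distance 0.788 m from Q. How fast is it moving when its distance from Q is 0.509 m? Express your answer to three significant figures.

1.92 m/s

Only the electrostatic force acts, so mechanical energy is conserved: ½mv² = U₁ − U₂ = kQq(1/r₁ − 1/r₂).
U₁ − U₂ = (8.99×10⁹ N·m²/C²)(2.59×10⁻⁶ C)(-4.72×10⁻⁶ C)(1/0.788 − 1/0.509) = 0.0764 J.
v = √(2·0.0764/0.0416) = 1.92 m/s.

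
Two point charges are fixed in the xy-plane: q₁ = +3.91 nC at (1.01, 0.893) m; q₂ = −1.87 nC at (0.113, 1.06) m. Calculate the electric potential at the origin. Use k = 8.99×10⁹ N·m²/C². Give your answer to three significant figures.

10.3 V

The total potential is the scalar sum of each charge's contribution, V = Σ kqᵢ/rᵢ.
Distances from the field point to each charge: r₁ = 1.35 m, r₂ = 1.07 m.
V = k[(3.91×10⁻⁹)/(1.35) + (-1.87×10⁻⁹)/(1.07)] = 10.3 V.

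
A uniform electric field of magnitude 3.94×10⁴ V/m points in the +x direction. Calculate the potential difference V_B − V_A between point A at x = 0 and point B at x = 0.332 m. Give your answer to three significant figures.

-1.31×10⁴ V

In a uniform field, potential decreases in the direction of E: V_B − V_A = −E·Δx.
V_B − V_A = −(3.94×10⁴ V/m)(0.332 m) = -1.31×10⁴ V.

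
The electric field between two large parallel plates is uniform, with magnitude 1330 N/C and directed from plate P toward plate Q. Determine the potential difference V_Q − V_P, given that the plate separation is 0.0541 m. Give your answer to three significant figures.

In a uniform field, potential decreases in the direction of E: ΔV = −E·d for a displacement d parallel to E.
Going from P to Q is a displacement of 0.0541 m along the field, so V_Q − V_P = −Ed = -72.0 V.

-72.0 V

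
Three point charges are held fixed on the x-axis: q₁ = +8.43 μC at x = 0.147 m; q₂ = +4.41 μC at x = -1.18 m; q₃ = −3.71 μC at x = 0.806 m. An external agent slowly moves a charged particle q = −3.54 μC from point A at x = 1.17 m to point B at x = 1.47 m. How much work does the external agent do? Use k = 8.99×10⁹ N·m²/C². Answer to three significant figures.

-0.0803 J

For quasistatic motion the external work equals the change in potential energy: W_ext = qΔV = q(V_B − V_A).
At A: distances to the source charges are 1.02 m, 2.35 m, 0.364 m; V_A = Σ kqᵢ/rᵢ = -676 V.
At B: distances to the source charges are 1.32 m, 2.65 m, 0.664 m; V_B = Σ kqᵢ/rᵢ = 2.20×10⁴ V.
ΔV = V_B − V_A = 2.27×10⁴ V.
W_ext = qΔV = (-3.54×10⁻⁶ C)(2.27×10⁴ V) = -0.0803 J.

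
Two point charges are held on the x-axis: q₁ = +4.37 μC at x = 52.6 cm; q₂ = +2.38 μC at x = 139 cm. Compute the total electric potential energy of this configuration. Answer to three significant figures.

The work to assemble the configuration equals its total potential energy, U = Σ kqᵢqⱼ/rᵢⱼ over all pairs.
Pair separations: r₁₂ = 0.864 m.
U = (0.108) = 0.108 J.

0.108 J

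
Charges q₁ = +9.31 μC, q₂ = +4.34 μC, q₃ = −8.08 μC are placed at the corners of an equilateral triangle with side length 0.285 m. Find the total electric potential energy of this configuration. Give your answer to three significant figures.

-2.20 J

The assembly work is the sum of pairwise potential energies, U = Σ_{i<j} kqᵢqⱼ/rᵢⱼ.
All three pair separations equal the side length, 0.285 m.
U = (1.27) + (-2.37) + (-1.11) = -2.20 J.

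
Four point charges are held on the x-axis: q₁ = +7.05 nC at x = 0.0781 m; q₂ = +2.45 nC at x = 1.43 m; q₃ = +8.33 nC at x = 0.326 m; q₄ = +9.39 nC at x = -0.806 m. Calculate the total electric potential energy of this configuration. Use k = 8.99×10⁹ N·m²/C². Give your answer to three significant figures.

The assembly work is the sum of pairwise potential energies, U = Σ_{i<j} kqᵢqⱼ/rᵢⱼ.
Pair separations: r₁₂ = 1.35 m, r₁₃ = 0.248 m, r₁₄ = 0.884 m, r₂₃ = 1.10 m, r₂₄ = 2.24 m, r₃₄ = 1.13 m.
Summing all 6 pair terms gives U = 3.80×10⁻⁶ J.

3.80×10⁻⁶ J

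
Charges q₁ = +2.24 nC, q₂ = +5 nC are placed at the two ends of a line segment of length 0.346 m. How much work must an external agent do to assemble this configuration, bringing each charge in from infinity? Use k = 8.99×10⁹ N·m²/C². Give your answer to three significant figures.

2.91×10⁻⁷ J

The work to assemble the configuration equals its total potential energy, U = Σ kqᵢqⱼ/rᵢⱼ over all pairs.
The separation is r = 0.346 m.
U = (2.91×10⁻⁷) = 2.91×10⁻⁷ J.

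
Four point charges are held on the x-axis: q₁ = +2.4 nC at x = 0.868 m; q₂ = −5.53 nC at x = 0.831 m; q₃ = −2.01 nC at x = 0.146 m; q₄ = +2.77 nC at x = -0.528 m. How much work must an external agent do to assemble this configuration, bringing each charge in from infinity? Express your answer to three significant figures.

-3.27×10⁻⁶ J

The work to assemble the configuration equals its total potential energy, U = Σ kqᵢqⱼ/rᵢⱼ over all pairs.
Pair separations: r₁₂ = 0.0370 m, r₁₃ = 0.722 m, r₁₄ = 1.40 m, r₂₃ = 0.685 m, r₂₄ = 1.36 m, r₃₄ = 0.674 m.
Summing all 6 pair terms gives U = -3.27×10⁻⁶ J.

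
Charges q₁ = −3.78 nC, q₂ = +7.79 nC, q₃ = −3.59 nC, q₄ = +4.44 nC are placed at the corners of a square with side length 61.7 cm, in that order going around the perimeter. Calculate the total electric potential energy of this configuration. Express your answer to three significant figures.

The work to assemble the configuration equals its total potential energy, U = Σ kqᵢqⱼ/rᵢⱼ over all pairs.
The four side pairs have separation 0.617 m and the two diagonal pairs 0.873 m.
Summing all 6 pair terms gives U = -8.17×10⁻⁷ J.

-8.17×10⁻⁷ J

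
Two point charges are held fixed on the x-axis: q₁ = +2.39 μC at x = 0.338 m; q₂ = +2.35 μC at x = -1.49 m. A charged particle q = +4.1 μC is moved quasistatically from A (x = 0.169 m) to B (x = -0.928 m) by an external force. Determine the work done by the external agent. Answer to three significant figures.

For quasistatic motion the external work equals the change in potential energy: W_ext = qΔV = q(V_B − V_A).
At A: distances to the source charges are 0.169 m, 1.66 m; V_A = Σ kqᵢ/rᵢ = 1.40×10⁵ V.
At B: distances to the source charges are 1.27 m, 0.562 m; V_B = Σ kqᵢ/rᵢ = 5.46×10⁴ V.
ΔV = V_B − V_A = -8.53×10⁴ V.
W_ext = qΔV = (4.10×10⁻⁶ C)(-8.53×10⁴ V) = -0.350 J.

-0.350 J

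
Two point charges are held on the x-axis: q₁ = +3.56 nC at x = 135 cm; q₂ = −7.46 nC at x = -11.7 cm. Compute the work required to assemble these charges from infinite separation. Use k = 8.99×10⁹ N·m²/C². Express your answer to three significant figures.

-1.63×10⁻⁷ J

The assembly work is the sum of pairwise potential energies, U = Σ_{i<j} kqᵢqⱼ/rᵢⱼ.
Pair separations: r₁₂ = 1.47 m.
U = (-1.63×10⁻⁷) = -1.63×10⁻⁷ J.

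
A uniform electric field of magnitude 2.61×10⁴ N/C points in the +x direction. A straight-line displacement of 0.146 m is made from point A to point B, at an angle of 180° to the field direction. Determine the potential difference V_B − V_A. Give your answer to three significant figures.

3810 V

Only the component of displacement along E changes the potential: ΔV = −E·d·cosθ.
ΔV = −(2.61×10⁴ V/m)(0.146 m)cos180° = 3810 V.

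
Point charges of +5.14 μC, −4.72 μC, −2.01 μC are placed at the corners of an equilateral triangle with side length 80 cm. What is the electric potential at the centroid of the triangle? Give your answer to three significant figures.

-3.09×10⁴ V

The total potential is the scalar sum of each charge's contribution, V = Σ kqᵢ/rᵢ.
The distance from each vertex to the centroid is a/√3 = 0.462 m.
V = k[(5.14×10⁻⁶)/(0.462) + (-4.72×10⁻⁶)/(0.462) + (-2.01×10⁻⁶)/(0.462)] = -3.09×10⁴ V.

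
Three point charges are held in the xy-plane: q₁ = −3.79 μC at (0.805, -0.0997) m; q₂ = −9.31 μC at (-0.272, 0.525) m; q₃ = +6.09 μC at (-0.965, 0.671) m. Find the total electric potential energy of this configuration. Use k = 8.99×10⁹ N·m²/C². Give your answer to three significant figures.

-0.572 J

The work to assemble the configuration equals its total potential energy, U = Σ kqᵢqⱼ/rᵢⱼ over all pairs.
Pair separations: r₁₂ = 1.25 m, r₁₃ = 1.93 m, r₂₃ = 0.708 m.
U = (0.255) + (-0.107) + (-0.720) = -0.572 J.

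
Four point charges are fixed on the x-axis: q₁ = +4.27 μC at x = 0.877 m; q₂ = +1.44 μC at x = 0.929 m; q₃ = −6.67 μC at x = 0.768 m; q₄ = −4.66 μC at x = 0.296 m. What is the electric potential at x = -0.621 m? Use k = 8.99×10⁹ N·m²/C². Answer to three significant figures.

Electric potential is a scalar, so the contributions from each charge add algebraically: V = Σ kqᵢ/rᵢ.
Distances from the field point to each charge: r₁ = 1.50 m, r₂ = 1.55 m, r₃ = 1.39 m, r₄ = 0.917 m.
V = k[(4.27×10⁻⁶)/(1.50) + (1.44×10⁻⁶)/(1.55) + (-6.67×10⁻⁶)/(1.39) + (-4.66×10⁻⁶)/(0.917)] = -5.49×10⁴ V.

-5.49×10⁴ V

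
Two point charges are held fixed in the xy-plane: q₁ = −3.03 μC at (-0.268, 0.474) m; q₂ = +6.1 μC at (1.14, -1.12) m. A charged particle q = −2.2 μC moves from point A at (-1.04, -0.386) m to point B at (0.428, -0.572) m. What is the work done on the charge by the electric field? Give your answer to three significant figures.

0.0860 J

The work done by the electric force is W_field = −ΔU = −q(V_B − V_A) = q(V_A − V_B).
At A: distances to the source charges are 1.16 m, 2.30 m; V_A = Σ kqᵢ/rᵢ = 270 V.
At B: distances to the source charges are 1.26 m, 0.898 m; V_B = Σ kqᵢ/rᵢ = 3.94×10⁴ V.
ΔV = V_B − V_A = 3.91×10⁴ V.
W_field = −qΔV = −(-2.20×10⁻⁶ C)(3.91×10⁴ V) = 0.0860 J.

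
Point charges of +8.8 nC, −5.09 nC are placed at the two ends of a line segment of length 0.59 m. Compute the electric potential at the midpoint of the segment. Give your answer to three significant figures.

Electric potential is a scalar, so the contributions from each charge add algebraically: V = Σ kqᵢ/rᵢ.
Each charge is 0.295 m from the midpoint.
V = k[(8.80×10⁻⁹)/(0.295) + (-5.09×10⁻⁹)/(0.295)] = 113 V.

113 V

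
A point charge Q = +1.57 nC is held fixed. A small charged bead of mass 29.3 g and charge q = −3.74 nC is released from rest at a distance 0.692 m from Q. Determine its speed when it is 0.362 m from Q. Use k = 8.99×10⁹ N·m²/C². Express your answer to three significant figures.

Only the electrostatic force acts, so mechanical energy is conserved: ½mv² = U₁ − U₂ = kQq(1/r₁ − 1/r₂).
U₁ − U₂ = (8.99×10⁹ N·m²/C²)(1.57×10⁻⁹ C)(-3.74×10⁻⁹ C)(1/0.692 − 1/0.362) = 6.95×10⁻⁸ J.
v = √(2·6.95×10⁻⁸/0.0293) = 2.18×10⁻³ m/s.

2.18×10⁻³ m/s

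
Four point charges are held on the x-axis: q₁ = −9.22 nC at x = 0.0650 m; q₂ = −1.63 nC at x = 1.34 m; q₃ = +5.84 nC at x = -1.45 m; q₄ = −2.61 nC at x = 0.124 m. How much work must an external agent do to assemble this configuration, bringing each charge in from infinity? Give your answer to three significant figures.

The assembly work is the sum of pairwise potential energies, U = Σ_{i<j} kqᵢqⱼ/rᵢⱼ.
Pair separations: r₁₂ = 1.28 m, r₁₃ = 1.51 m, r₁₄ = 0.0590 m, r₂₃ = 2.79 m, r₂₄ = 1.22 m, r₃₄ = 1.57 m.
Summing all 6 pair terms gives U = 3.37×10⁻⁶ J.

3.37×10⁻⁶ J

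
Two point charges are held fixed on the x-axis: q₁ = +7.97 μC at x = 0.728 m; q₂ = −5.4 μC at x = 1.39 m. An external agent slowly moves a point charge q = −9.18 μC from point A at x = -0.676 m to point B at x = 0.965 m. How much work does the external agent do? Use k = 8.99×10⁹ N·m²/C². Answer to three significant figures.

-1.47 J

For quasistatic motion the external work equals the change in potential energy: W_ext = qΔV = q(V_B − V_A).
At A: distances to the source charges are 1.40 m, 2.07 m; V_A = Σ kqᵢ/rᵢ = 2.75×10⁴ V.
At B: distances to the source charges are 0.237 m, 0.425 m; V_B = Σ kqᵢ/rᵢ = 1.88×10⁵ V.
ΔV = V_B − V_A = 1.61×10⁵ V.
W_ext = qΔV = (-9.18×10⁻⁶ C)(1.61×10⁵ V) = -1.47 J.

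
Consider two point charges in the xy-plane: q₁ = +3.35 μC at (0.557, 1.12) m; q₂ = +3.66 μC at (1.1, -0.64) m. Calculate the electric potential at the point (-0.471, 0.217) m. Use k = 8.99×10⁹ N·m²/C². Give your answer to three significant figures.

4.04×10⁴ V

Electric potential is a scalar, so the contributions from each charge add algebraically: V = Σ kqᵢ/rᵢ.
Distances from the field point to each charge: r₁ = 1.37 m, r₂ = 1.79 m.
V = k[(3.35×10⁻⁶)/(1.37) + (3.66×10⁻⁶)/(1.79)] = 4.04×10⁴ V.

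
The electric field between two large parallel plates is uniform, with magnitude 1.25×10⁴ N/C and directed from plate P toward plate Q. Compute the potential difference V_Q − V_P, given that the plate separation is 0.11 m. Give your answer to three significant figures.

In a uniform field, potential decreases in the direction of E: ΔV = −E·d for a displacement d parallel to E.
Going from P to Q is a displacement of 0.11 m along the field, so V_Q − V_P = −Ed = -1380 V.

-1380 V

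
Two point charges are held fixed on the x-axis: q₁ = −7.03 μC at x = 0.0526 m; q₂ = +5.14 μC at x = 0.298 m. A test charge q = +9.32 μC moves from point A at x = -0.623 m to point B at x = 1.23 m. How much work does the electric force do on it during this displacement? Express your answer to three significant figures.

The work done by the electric force is W_field = −ΔU = −q(V_B − V_A) = q(V_A − V_B).
At A: distances to the source charges are 0.676 m, 0.921 m; V_A = Σ kqᵢ/rᵢ = -4.34×10⁴ V.
At B: distances to the source charges are 1.18 m, 0.932 m; V_B = Σ kqᵢ/rᵢ = -4100 V.
ΔV = V_B − V_A = 3.93×10⁴ V.
W_field = −qΔV = −(9.32×10⁻⁶ C)(3.93×10⁴ V) = -0.366 J.

-0.366 J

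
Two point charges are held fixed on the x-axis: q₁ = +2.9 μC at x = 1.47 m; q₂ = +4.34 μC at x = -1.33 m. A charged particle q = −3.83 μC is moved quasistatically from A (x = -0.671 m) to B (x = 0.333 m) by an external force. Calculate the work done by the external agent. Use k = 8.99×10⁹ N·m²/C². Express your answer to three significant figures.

For quasistatic motion the external work equals the change in potential energy: W_ext = qΔV = q(V_B − V_A).
At A: distances to the source charges are 2.14 m, 0.659 m; V_A = Σ kqᵢ/rᵢ = 7.14×10⁴ V.
At B: distances to the source charges are 1.14 m, 1.66 m; V_B = Σ kqᵢ/rᵢ = 4.64×10⁴ V.
ΔV = V_B − V_A = -2.50×10⁴ V.
W_ext = qΔV = (-3.83×10⁻⁶ C)(-2.50×10⁴ V) = 0.0957 J.

0.0957 J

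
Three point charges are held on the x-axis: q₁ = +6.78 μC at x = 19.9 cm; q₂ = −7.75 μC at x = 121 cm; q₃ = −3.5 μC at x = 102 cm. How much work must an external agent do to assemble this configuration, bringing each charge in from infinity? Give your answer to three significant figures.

The assembly work is the sum of pairwise potential energies, U = Σ_{i<j} kqᵢqⱼ/rᵢⱼ.
Pair separations: r₁₂ = 1.01 m, r₁₃ = 0.821 m, r₂₃ = 0.190 m.
U = (-0.467) + (-0.260) + (1.28) = 0.556 J.

0.556 J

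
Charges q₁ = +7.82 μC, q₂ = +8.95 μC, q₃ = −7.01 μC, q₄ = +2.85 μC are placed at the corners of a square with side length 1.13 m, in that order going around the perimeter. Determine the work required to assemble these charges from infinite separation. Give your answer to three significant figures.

The work to assemble the configuration equals its total potential energy, U = Σ kqᵢqⱼ/rᵢⱼ over all pairs.
The four side pairs have separation 1.13 m and the two diagonal pairs 1.60 m.
Summing all 6 pair terms gives U = -0.0888 J.

-0.0888 J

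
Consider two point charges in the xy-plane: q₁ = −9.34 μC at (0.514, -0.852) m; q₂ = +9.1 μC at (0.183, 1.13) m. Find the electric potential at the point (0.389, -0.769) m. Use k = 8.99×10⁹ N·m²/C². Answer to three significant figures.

The total potential is the scalar sum of each charge's contribution, V = Σ kqᵢ/rᵢ.
Distances from the field point to each charge: r₁ = 0.150 m, r₂ = 1.91 m.
V = k[(-9.34×10⁻⁶)/(0.150) + (9.10×10⁻⁶)/(1.91)] = -5.17×10⁵ V.

-5.17×10⁵ V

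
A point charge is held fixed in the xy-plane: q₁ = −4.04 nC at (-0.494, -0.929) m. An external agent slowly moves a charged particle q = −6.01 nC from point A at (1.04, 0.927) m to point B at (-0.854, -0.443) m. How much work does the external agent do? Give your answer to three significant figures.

2.70×10⁻⁷ J

For quasistatic motion the external work equals the change in potential energy: W_ext = qΔV = q(V_B − V_A).
At A: distance to the source charge is 2.41 m; V_A = kq₁/r = -15.1 V.
At B: distance to the source charge is 0.605 m; V_B = kq₁/r = -60.1 V.
ΔV = V_B − V_A = -45.0 V.
W_ext = qΔV = (-6.01×10⁻⁹ C)(-45.0 V) = 2.70×10⁻⁷ J.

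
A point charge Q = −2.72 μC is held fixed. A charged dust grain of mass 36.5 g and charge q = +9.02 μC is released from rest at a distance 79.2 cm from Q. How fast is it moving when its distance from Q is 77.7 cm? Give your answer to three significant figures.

Only the electrostatic force acts, so mechanical energy is conserved: ½mv² = U₁ − U₂ = kQq(1/r₁ − 1/r₂).
U₁ − U₂ = (8.99×10⁹ N·m²/C²)(-2.72×10⁻⁶ C)(9.02×10⁻⁶ C)(1/0.792 − 1/0.777) = 5.38×10⁻³ J.
v = √(2·5.38×10⁻³/0.0365) = 0.543 m/s.

0.543 m/s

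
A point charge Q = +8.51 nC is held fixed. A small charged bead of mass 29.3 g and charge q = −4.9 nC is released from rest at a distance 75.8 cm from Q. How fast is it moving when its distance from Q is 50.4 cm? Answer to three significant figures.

4.12×10⁻³ m/s

Only the electrostatic force acts, so mechanical energy is conserved: ½mv² = U₁ − U₂ = kQq(1/r₁ − 1/r₂).
U₁ − U₂ = (8.99×10⁹ N·m²/C²)(8.51×10⁻⁹ C)(-4.90×10⁻⁹ C)(1/0.758 − 1/0.504) = 2.49×10⁻⁷ J.
v = √(2·2.49×10⁻⁷/0.0293) = 4.12×10⁻³ m/s.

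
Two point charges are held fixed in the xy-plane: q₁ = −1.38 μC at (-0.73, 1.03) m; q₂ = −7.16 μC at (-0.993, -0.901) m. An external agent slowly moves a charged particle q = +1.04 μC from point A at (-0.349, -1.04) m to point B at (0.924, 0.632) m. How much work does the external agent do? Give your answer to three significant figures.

0.0729 J

For quasistatic motion the external work equals the change in potential energy: W_ext = qΔV = q(V_B − V_A).
At A: distances to the source charges are 2.10 m, 0.659 m; V_A = Σ kqᵢ/rᵢ = -1.04×10⁵ V.
At B: distances to the source charges are 1.70 m, 2.45 m; V_B = Σ kqᵢ/rᵢ = -3.35×10⁴ V.
ΔV = V_B − V_A = 7.01×10⁴ V.
W_ext = qΔV = (1.04×10⁻⁶ C)(7.01×10⁴ V) = 0.0729 J.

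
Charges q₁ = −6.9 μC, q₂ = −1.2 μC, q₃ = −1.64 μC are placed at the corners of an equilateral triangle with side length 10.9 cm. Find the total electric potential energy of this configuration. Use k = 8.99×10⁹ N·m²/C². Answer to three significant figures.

The work to assemble the configuration equals its total potential energy, U = Σ kqᵢqⱼ/rᵢⱼ over all pairs.
All three pair separations equal the side length, 0.109 m.
U = (0.683) + (0.933) + (0.162) = 1.78 J.

1.78 J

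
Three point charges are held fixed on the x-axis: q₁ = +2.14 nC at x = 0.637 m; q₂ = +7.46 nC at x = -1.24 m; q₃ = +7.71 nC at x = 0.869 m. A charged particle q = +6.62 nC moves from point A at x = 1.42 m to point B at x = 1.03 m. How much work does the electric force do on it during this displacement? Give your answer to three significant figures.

The work done by the electric force is W_field = −ΔU = −q(V_B − V_A) = q(V_A − V_B).
At A: distances to the source charges are 0.783 m, 2.66 m, 0.551 m; V_A = Σ kqᵢ/rᵢ = 176 V.
At B: distances to the source charges are 0.393 m, 2.27 m, 0.161 m; V_B = Σ kqᵢ/rᵢ = 509 V.
ΔV = V_B − V_A = 333 V.
W_field = −qΔV = −(6.62×10⁻⁹ C)(333 V) = -2.21×10⁻⁶ J.

-2.21×10⁻⁶ J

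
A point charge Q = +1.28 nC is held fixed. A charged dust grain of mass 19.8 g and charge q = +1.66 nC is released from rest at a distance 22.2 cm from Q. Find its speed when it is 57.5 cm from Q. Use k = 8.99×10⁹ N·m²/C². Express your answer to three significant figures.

Only the electrostatic force acts, so mechanical energy is conserved: ½mv² = U₁ − U₂ = kQq(1/r₁ − 1/r₂).
U₁ − U₂ = (8.99×10⁹ N·m²/C²)(1.28×10⁻⁹ C)(1.66×10⁻⁹ C)(1/0.222 − 1/0.575) = 5.28×10⁻⁸ J.
v = √(2·5.28×10⁻⁸/0.0198) = 2.31×10⁻³ m/s.

2.31×10⁻³ m/s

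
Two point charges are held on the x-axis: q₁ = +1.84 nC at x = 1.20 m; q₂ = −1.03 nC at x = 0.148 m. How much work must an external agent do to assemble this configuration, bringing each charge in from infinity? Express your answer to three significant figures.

-1.62×10⁻⁸ J

The work to assemble the configuration equals its total potential energy, U = Σ kqᵢqⱼ/rᵢⱼ over all pairs.
Pair separations: r₁₂ = 1.05 m.
U = (-1.62×10⁻⁸) = -1.62×10⁻⁸ J.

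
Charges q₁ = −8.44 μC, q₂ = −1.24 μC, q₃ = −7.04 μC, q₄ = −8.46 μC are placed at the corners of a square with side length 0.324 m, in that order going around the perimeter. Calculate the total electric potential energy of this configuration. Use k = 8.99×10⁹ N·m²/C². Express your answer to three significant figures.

5.54 J

The work to assemble the configuration equals its total potential energy, U = Σ kqᵢqⱼ/rᵢⱼ over all pairs.
The four side pairs have separation 0.324 m and the two diagonal pairs 0.458 m.
Summing all 6 pair terms gives U = 5.54 J.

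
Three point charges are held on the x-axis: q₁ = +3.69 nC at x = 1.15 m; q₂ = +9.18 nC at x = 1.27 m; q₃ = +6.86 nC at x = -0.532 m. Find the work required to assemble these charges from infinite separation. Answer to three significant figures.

2.99×10⁻⁶ J

The work to assemble the configuration equals its total potential energy, U = Σ kqᵢqⱼ/rᵢⱼ over all pairs.
Pair separations: r₁₂ = 0.120 m, r₁₃ = 1.68 m, r₂₃ = 1.80 m.
U = (2.54×10⁻⁶) + (1.35×10⁻⁷) + (3.14×10⁻⁷) = 2.99×10⁻⁶ J.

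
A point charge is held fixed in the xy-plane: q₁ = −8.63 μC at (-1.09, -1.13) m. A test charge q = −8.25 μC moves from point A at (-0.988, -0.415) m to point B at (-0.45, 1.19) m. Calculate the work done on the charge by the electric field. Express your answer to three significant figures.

0.620 J

The work done by the electric force is W_field = −ΔU = −q(V_B − V_A) = q(V_A − V_B).
At A: distance to the source charge is 0.722 m; V_A = kq₁/r = -1.07×10⁵ V.
At B: distance to the source charge is 2.41 m; V_B = kq₁/r = -3.22×10⁴ V.
ΔV = V_B − V_A = 7.52×10⁴ V.
W_field = −qΔV = −(-8.25×10⁻⁶ C)(7.52×10⁴ V) = 0.620 J.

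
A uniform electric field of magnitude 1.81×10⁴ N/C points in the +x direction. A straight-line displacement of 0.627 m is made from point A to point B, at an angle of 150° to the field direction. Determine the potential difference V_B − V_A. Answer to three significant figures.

9830 V

Only the component of displacement along E changes the potential: ΔV = −E·d·cosθ.
ΔV = −(1.81×10⁴ V/m)(0.627 m)cos150° = 9830 V.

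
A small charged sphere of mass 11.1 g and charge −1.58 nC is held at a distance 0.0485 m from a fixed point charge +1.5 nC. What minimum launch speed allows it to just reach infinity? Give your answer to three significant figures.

8.90×10⁻³ m/s

To just escape, total mechanical energy must reach zero at infinity: ½mv²_min + U = 0, so ½mv²_min = −U = |kQq|/r.
|U| = |kQq|/r = (8.99×10⁹ N·m²/C²)(1.50×10⁻⁹)(1.58×10⁻⁹)/(0.0485) = 4.39×10⁻⁷ J.
v_min = √(2|U|/m) = √(2·4.39×10⁻⁷/0.0111) = 8.90×10⁻³ m/s.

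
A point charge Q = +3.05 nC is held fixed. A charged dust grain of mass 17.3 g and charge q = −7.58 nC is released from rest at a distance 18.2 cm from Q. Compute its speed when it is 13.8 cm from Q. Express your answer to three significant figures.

6.49×10⁻³ m/s

Only the electrostatic force acts, so mechanical energy is conserved: ½mv² = U₁ − U₂ = kQq(1/r₁ − 1/r₂).
U₁ − U₂ = (8.99×10⁹ N·m²/C²)(3.05×10⁻⁹ C)(-7.58×10⁻⁹ C)(1/0.182 − 1/0.138) = 3.64×10⁻⁷ J.
v = √(2·3.64×10⁻⁷/0.0173) = 6.49×10⁻³ m/s.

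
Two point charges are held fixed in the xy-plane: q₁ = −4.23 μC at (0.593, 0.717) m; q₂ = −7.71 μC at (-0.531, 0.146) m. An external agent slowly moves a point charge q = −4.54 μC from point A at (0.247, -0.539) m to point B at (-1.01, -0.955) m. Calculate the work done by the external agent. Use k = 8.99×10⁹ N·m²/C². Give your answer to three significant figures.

-0.0995 J

For quasistatic motion the external work equals the change in potential energy: W_ext = qΔV = q(V_B − V_A).
At A: distances to the source charges are 1.30 m, 1.04 m; V_A = Σ kqᵢ/rᵢ = -9.61×10⁴ V.
At B: distances to the source charges are 2.32 m, 1.20 m; V_B = Σ kqᵢ/rᵢ = -7.41×10⁴ V.
ΔV = V_B − V_A = 2.19×10⁴ V.
W_ext = qΔV = (-4.54×10⁻⁶ C)(2.19×10⁴ V) = -0.0995 J.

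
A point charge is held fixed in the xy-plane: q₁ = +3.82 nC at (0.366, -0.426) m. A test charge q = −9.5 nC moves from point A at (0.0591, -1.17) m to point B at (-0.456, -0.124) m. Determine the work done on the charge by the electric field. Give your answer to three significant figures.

-3.28×10⁻⁸ J

The work done by the electric force is W_field = −ΔU = −q(V_B − V_A) = q(V_A − V_B).
At A: distance to the source charge is 0.805 m; V_A = kq₁/r = 42.7 V.
At B: distance to the source charge is 0.876 m; V_B = kq₁/r = 39.2 V.
ΔV = V_B − V_A = -3.46 V.
W_field = −qΔV = −(-9.50×10⁻⁹ C)(-3.46 V) = -3.28×10⁻⁸ J.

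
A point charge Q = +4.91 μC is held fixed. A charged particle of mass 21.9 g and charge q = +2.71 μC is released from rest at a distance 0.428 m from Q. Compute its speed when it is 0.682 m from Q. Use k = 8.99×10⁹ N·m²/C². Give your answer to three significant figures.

3.08 m/s

Only the electrostatic force acts, so mechanical energy is conserved: ½mv² = U₁ − U₂ = kQq(1/r₁ − 1/r₂).
U₁ − U₂ = (8.99×10⁹ N·m²/C²)(4.91×10⁻⁶ C)(2.71×10⁻⁶ C)(1/0.428 − 1/0.682) = 0.104 J.
v = √(2·0.104/0.0219) = 3.08 m/s.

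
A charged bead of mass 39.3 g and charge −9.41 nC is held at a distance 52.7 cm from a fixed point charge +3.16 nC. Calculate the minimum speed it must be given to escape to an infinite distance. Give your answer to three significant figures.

To just escape, total mechanical energy must reach zero at infinity: ½mv²_min + U = 0, so ½mv²_min = −U = |kQq|/r.
|U| = |kQq|/r = (8.99×10⁹ N·m²/C²)(3.16×10⁻⁹)(9.41×10⁻⁹)/(0.527) = 5.07×10⁻⁷ J.
v_min = √(2|U|/m) = √(2·5.07×10⁻⁷/0.0393) = 5.08×10⁻³ m/s.

5.08×10⁻³ m/s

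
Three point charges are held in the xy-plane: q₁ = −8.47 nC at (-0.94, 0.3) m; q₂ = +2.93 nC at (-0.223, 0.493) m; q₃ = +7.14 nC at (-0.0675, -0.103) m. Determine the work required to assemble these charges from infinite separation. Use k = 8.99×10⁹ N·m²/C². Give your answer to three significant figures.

The assembly work is the sum of pairwise potential energies, U = Σ_{i<j} kqᵢqⱼ/rᵢⱼ.
Pair separations: r₁₂ = 0.743 m, r₁₃ = 0.961 m, r₂₃ = 0.616 m.
U = (-3.00×10⁻⁷) + (-5.66×10⁻⁷) + (3.05×10⁻⁷) = -5.61×10⁻⁷ J.

-5.61×10⁻⁷ J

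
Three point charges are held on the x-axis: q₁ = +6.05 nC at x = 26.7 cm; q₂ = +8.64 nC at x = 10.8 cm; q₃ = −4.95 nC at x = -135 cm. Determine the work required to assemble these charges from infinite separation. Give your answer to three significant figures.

The work to assemble the configuration equals its total potential energy, U = Σ kqᵢqⱼ/rᵢⱼ over all pairs.
Pair separations: r₁₂ = 0.159 m, r₁₃ = 1.62 m, r₂₃ = 1.46 m.
U = (2.96×10⁻⁶) + (-1.66×10⁻⁷) + (-2.64×10⁻⁷) = 2.53×10⁻⁶ J.

2.53×10⁻⁶ J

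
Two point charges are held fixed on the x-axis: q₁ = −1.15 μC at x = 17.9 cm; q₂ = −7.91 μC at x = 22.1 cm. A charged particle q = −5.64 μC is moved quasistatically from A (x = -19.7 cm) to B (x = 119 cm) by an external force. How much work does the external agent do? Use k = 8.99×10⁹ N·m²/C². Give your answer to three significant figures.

For quasistatic motion the external work equals the change in potential energy: W_ext = qΔV = q(V_B − V_A).
At A: distances to the source charges are 0.376 m, 0.418 m; V_A = Σ kqᵢ/rᵢ = -1.98×10⁵ V.
At B: distances to the source charges are 1.01 m, 0.969 m; V_B = Σ kqᵢ/rᵢ = -8.36×10⁴ V.
ΔV = V_B − V_A = 1.14×10⁵ V.
W_ext = qΔV = (-5.64×10⁻⁶ C)(1.14×10⁵ V) = -0.643 J.

-0.643 J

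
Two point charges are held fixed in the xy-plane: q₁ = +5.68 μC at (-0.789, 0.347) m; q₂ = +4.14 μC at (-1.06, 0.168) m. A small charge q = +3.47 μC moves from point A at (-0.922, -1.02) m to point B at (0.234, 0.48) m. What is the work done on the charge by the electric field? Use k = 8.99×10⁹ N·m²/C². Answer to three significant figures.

The work done by the electric force is W_field = −ΔU = −q(V_B − V_A) = q(V_A − V_B).
At A: distances to the source charges are 1.37 m, 1.20 m; V_A = Σ kqᵢ/rᵢ = 6.83×10⁴ V.
At B: distances to the source charges are 1.03 m, 1.33 m; V_B = Σ kqᵢ/rᵢ = 7.75×10⁴ V.
ΔV = V_B − V_A = 9160 V.
W_field = −qΔV = −(3.47×10⁻⁶ C)(9160 V) = -0.0318 J.

-0.0318 J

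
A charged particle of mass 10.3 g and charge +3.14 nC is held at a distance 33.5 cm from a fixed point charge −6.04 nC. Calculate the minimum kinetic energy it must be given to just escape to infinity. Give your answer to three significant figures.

To just escape, total mechanical energy must reach zero at infinity: ½mv²_min + U = 0, so ½mv²_min = −U = |kQq|/r.
|U| = |kQq|/r = (8.99×10⁹ N·m²/C²)(6.04×10⁻⁹)(3.14×10⁻⁹)/(0.335) = 5.09×10⁻⁷ J.

5.09×10⁻⁷ J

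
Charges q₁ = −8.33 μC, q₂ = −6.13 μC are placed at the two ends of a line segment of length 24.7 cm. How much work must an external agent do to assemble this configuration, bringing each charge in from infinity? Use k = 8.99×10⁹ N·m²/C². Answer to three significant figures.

1.86 J

The work to assemble the configuration equals its total potential energy, U = Σ kqᵢqⱼ/rᵢⱼ over all pairs.
The separation is r = 0.247 m.
U = (1.86) = 1.86 J.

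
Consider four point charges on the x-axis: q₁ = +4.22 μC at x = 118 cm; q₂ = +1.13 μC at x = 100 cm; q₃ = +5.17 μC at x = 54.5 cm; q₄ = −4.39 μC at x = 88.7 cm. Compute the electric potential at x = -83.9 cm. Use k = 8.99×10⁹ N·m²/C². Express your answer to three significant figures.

Electric potential is a scalar, so the contributions from each charge add algebraically: V = Σ kqᵢ/rᵢ.
Distances from the field point to each charge: r₁ = 2.02 m, r₂ = 1.84 m, r₃ = 1.38 m, r₄ = 1.73 m.
V = k[(4.22×10⁻⁶)/(2.02) + (1.13×10⁻⁶)/(1.84) + (5.17×10⁻⁶)/(1.38) + (-4.39×10⁻⁶)/(1.73)] = 3.50×10⁴ V.

3.50×10⁴ V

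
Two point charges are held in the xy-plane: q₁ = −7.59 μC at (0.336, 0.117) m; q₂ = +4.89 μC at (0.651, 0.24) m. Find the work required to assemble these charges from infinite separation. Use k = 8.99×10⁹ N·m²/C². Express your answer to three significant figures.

-0.987 J

The assembly work is the sum of pairwise potential energies, U = Σ_{i<j} kqᵢqⱼ/rᵢⱼ.
Pair separations: r₁₂ = 0.338 m.
U = (-0.987) = -0.987 J.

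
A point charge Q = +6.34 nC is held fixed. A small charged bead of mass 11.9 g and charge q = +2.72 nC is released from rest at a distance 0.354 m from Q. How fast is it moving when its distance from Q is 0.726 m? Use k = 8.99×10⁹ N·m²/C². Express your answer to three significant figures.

6.14×10⁻³ m/s

Only the electrostatic force acts, so mechanical energy is conserved: ½mv² = U₁ − U₂ = kQq(1/r₁ − 1/r₂).
U₁ − U₂ = (8.99×10⁹ N·m²/C²)(6.34×10⁻⁹ C)(2.72×10⁻⁹ C)(1/0.354 − 1/0.726) = 2.24×10⁻⁷ J.
v = √(2·2.24×10⁻⁷/0.0119) = 6.14×10⁻³ m/s.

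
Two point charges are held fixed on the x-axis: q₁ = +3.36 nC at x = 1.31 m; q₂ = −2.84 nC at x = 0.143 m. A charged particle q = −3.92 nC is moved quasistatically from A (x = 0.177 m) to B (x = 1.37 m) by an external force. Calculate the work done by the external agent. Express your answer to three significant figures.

For quasistatic motion the external work equals the change in potential energy: W_ext = qΔV = q(V_B − V_A).
At A: distances to the source charges are 1.13 m, 0.0340 m; V_A = Σ kqᵢ/rᵢ = -724 V.
At B: distances to the source charges are 0.0600 m, 1.23 m; V_B = Σ kqᵢ/rᵢ = 483 V.
ΔV = V_B − V_A = 1210 V.
W_ext = qΔV = (-3.92×10⁻⁹ C)(1210 V) = -4.73×10⁻⁶ J.

-4.73×10⁻⁶ J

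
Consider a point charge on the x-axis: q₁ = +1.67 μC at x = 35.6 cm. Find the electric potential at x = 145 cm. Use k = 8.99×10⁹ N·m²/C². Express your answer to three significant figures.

Electric potential is a scalar, so the contributions from each charge add algebraically: V = Σ kqᵢ/rᵢ.
V = k[(1.67×10⁻⁶)/(1.09)] = 1.37×10⁴ V.

1.37×10⁴ V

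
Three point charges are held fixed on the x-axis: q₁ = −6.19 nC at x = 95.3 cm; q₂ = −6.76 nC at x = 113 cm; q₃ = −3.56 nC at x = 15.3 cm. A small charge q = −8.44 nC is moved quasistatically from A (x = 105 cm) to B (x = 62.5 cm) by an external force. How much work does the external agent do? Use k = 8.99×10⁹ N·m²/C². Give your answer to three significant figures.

-8.53×10⁻⁶ J

For quasistatic motion the external work equals the change in potential energy: W_ext = qΔV = q(V_B − V_A).
At A: distances to the source charges are 0.0970 m, 0.0800 m, 0.897 m; V_A = Σ kqᵢ/rᵢ = -1370 V.
At B: distances to the source charges are 0.328 m, 0.505 m, 0.472 m; V_B = Σ kqᵢ/rᵢ = -358 V.
ΔV = V_B − V_A = 1010 V.
W_ext = qΔV = (-8.44×10⁻⁹ C)(1010 V) = -8.53×10⁻⁶ J.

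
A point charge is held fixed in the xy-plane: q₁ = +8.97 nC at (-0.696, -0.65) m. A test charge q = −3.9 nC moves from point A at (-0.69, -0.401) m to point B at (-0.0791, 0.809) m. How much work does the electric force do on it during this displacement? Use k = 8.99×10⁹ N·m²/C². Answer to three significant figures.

The work done by the electric force is W_field = −ΔU = −q(V_B − V_A) = q(V_A − V_B).
At A: distance to the source charge is 0.249 m; V_A = kq₁/r = 324 V.
At B: distance to the source charge is 1.58 m; V_B = kq₁/r = 50.9 V.
ΔV = V_B − V_A = -273 V.
W_field = −qΔV = −(-3.90×10⁻⁹ C)(-273 V) = -1.06×10⁻⁶ J.

-1.06×10⁻⁶ J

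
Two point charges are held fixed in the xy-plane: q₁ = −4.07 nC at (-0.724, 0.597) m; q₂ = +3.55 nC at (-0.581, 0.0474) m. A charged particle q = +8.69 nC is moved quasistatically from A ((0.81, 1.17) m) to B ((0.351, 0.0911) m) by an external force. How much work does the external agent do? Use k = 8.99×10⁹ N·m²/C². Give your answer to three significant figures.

For quasistatic motion the external work equals the change in potential energy: W_ext = qΔV = q(V_B − V_A).
At A: distances to the source charges are 1.64 m, 1.79 m; V_A = Σ kqᵢ/rᵢ = -4.49 V.
At B: distances to the source charges are 1.19 m, 0.933 m; V_B = Σ kqᵢ/rᵢ = 3.41 V.
ΔV = V_B − V_A = 7.90 V.
W_ext = qΔV = (8.69×10⁻⁹ C)(7.90 V) = 6.86×10⁻⁸ J.

6.86×10⁻⁸ J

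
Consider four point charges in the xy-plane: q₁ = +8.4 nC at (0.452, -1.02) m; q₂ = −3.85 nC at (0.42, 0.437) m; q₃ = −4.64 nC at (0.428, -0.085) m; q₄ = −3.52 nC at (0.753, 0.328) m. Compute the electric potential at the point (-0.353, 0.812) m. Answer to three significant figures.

-63.8 V

The total potential is the scalar sum of each charge's contribution, V = Σ kqᵢ/rᵢ.
Distances from the field point to each charge: r₁ = 2.00 m, r₂ = 0.859 m, r₃ = 1.19 m, r₄ = 1.21 m.
V = k[(8.40×10⁻⁹)/(2.00) + (-3.85×10⁻⁹)/(0.859) + (-4.64×10⁻⁹)/(1.19) + (-3.52×10⁻⁹)/(1.21)] = -63.8 V.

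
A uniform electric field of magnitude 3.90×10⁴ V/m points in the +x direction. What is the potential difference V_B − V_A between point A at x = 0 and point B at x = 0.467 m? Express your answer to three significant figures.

-1.82×10⁴ V

In a uniform field, potential decreases in the direction of E: V_B − V_A = −E·Δx.
V_B − V_A = −(3.90×10⁴ V/m)(0.467 m) = -1.82×10⁴ V.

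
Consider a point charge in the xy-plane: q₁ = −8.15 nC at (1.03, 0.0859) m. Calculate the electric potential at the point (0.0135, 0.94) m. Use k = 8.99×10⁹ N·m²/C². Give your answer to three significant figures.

Electric potential is a scalar, so the contributions from each charge add algebraically: V = Σ kqᵢ/rᵢ.
Distances from the field point to each charge: r₁ = 1.33 m.
V = k[(-8.15×10⁻⁹)/(1.33)] = -55.2 V.

-55.2 V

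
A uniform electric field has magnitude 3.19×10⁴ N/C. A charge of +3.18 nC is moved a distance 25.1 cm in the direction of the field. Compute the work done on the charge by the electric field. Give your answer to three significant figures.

2.55×10⁻⁵ J

The potential change for a displacement 25.1 cm in the direction of the field is ΔV = −Ed = -8010 V.
W_field = −qΔV = 2.55×10⁻⁵ J.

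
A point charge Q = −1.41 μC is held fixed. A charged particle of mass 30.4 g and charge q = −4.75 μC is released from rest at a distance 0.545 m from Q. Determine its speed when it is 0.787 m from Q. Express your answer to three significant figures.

1.49 m/s

Only the electrostatic force acts, so mechanical energy is conserved: ½mv² = U₁ − U₂ = kQq(1/r₁ − 1/r₂).
U₁ − U₂ = (8.99×10⁹ N·m²/C²)(-1.41×10⁻⁶ C)(-4.75×10⁻⁶ C)(1/0.545 − 1/0.787) = 0.0340 J.
v = √(2·0.0340/0.0304) = 1.49 m/s.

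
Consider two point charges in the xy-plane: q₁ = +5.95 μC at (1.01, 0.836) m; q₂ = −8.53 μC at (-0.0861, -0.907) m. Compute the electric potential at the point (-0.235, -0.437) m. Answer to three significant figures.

Electric potential is a scalar, so the contributions from each charge add algebraically: V = Σ kqᵢ/rᵢ.
Distances from the field point to each charge: r₁ = 1.78 m, r₂ = 0.493 m.
V = k[(5.95×10⁻⁶)/(1.78) + (-8.53×10⁻⁶)/(0.493)] = -1.25×10⁵ V.

-1.25×10⁵ V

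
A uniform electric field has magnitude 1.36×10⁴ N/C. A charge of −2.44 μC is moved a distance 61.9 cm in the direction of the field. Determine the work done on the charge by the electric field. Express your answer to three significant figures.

The potential change for a displacement 61.9 cm in the direction of the field is ΔV = −Ed = -8420 V.
W_field = −qΔV = -0.0205 J.

-0.0205 J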